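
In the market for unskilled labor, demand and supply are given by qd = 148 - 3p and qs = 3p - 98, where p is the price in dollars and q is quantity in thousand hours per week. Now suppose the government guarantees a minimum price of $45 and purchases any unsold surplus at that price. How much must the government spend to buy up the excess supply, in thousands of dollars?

Equilibrium: 148 - 3p = 3p - 98, so 246 = 6p and p* = 41, q* = 25.
Because the floor (45) lies above the market-clearing price, it is binding.
At p = 45: qd = 148 - 3·45 = 13 and qs = 3·45 - 98 = 37.
Surplus = qs - qd = 24.
Government expenditure = surplus × support price = 24 × 45 = 1080.

1080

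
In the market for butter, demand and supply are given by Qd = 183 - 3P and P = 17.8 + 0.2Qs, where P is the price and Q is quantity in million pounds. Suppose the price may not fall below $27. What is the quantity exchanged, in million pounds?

81

Rearranging supply gives Qs = 5P - 89. Setting quantity demanded equal to quantity supplied, 183 - 3P = 5P - 89, gives P* = 34 and Q* = 81.
Since 27 is below P* = 34, the floor does not bind and the free-market outcome prevails.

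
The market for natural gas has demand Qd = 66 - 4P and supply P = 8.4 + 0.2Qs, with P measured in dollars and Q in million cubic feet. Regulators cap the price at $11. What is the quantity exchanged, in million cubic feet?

13

Rearranging supply gives Qs = 5P - 42. Setting quantity demanded equal to quantity supplied, 66 - 4P = 5P - 42, gives P* = 12 and Q* = 18.
The ceiling of 11 is below the equilibrium price 12, so it binds.
At P = 11: Qd = 66 - 4·11 = 22 and Qs = 5·11 - 42 = 13.
The quantity actually transacted is the short side, supply: 13.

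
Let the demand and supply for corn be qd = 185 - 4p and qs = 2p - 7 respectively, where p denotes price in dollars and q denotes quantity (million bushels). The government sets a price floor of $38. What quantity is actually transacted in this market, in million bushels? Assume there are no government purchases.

Equilibrium: 185 - 4p = 2p - 7, so 192 = 6p and p* = 32, q* = 57.
Since 38 > 32, the floor is binding.
At p = 38: qd = 185 - 4·38 = 33 and qs = 2·38 - 7 = 69.
The quantity actually transacted is the short side, demand: 33.

33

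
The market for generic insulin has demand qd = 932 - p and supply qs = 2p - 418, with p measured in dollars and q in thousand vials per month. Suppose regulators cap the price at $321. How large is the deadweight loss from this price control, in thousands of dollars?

49923

Without the control the market clears where 932 - p = 2p - 418, i.e. p* = 450 and q* = 482.
The ceiling of 321 is below the equilibrium price 450, so it binds.
At p = 321: qd = 932 - 321 = 611 and qs = 2·321 - 418 = 224.
Quantity traded falls to 224. At q = 224 the demand price is 932 - 224 = 708 and the supply price is (418 + 224)/2 = 321.
Deadweight loss = ½ · (708 - 321) · (482 - 224) = ½ · 387 · 258 = 49923.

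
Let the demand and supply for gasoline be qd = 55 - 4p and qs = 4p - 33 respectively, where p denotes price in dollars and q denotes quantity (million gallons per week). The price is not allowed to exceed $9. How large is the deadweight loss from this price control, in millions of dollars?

16

Setting quantity demanded equal to quantity supplied, 55 - 4p = 4p - 33, gives p* = 11 and q* = 11.
Because the ceiling (9) lies below the market-clearing price, it is binding.
At p = 9: qd = 55 - 4·9 = 19 and qs = 4·9 - 33 = 3.
Quantity traded falls to 3. At q = 3 the demand price is (55 - 3)/4 = 13 and the supply price is (33 + 3)/4 = 9.
Deadweight loss = ½ · (13 - 9) · (11 - 3) = ½ · 4 · 8 = 16.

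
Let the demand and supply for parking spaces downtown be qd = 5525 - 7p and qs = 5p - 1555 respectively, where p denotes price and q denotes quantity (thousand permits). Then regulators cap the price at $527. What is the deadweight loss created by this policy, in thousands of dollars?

17010

Equilibrium: 5525 - 7p = 5p - 1555, so 7080 = 12p and p* = 590, q* = 1395.
The ceiling of 527 is below the equilibrium price 590, so it binds.
At p = 527: qd = 5525 - 7·527 = 1836 and qs = 5·527 - 1555 = 1080.
Quantity traded falls to 1080. At q = 1080 the demand price is (5525 - 1080)/7 = 635 and the supply price is (1555 + 1080)/5 = 527.
Deadweight loss = ½ · (635 - 527) · (1395 - 1080) = ½ · 108 · 315 = 17010.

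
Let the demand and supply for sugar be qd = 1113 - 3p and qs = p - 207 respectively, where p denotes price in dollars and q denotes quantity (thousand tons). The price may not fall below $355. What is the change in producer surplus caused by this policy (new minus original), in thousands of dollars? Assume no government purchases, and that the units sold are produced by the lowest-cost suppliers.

-1612.5

In a free market, 1113 - 3p = p - 207 gives the equilibrium p* = 330, q* = 123.
Since 355 > 330, the floor is binding.
At p = 355: qd = 1113 - 3·355 = 48 and qs = 355 - 207 = 148.
Producer surplus without the control is ½ · (330 - 207) · 123 = 7564.5.
With the floor, 48 units are sold at 355. The supply price at q = 48 is 255, so PS = ½ · [(355 - 207) + (355 - 255)] · 48 = 5952.
Change in producer surplus = 5952 - 7564.5 = -1612.5.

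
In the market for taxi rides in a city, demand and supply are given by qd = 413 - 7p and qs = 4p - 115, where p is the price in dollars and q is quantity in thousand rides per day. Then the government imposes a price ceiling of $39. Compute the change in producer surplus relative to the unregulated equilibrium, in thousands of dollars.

In a free market, 413 - 7p = 4p - 115 gives the equilibrium p* = 48, q* = 77.
Because the ceiling (39) lies below the market-clearing price, it is binding.
At p = 39: qd = 413 - 7·39 = 140 and qs = 4·39 - 115 = 41.
Producer surplus without the control is ½ · (48 - 28.75) · 77 = 741.125.
With the ceiling, producers sell 41 units at 39, so PS = ½ · (39 - 28.75) · 41 = 210.125.
Change in producer surplus = 210.125 - 741.125 = -531.

-531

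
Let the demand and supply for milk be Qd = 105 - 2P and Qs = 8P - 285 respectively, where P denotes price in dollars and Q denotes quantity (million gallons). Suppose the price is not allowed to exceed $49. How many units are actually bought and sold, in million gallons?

In a free market, 105 - 2P = 8P - 285 gives the equilibrium P* = 39, Q* = 27.
The ceiling of 49 is above the equilibrium price 39, so it is not binding; the market clears at P* = 39, Q* = 27.

27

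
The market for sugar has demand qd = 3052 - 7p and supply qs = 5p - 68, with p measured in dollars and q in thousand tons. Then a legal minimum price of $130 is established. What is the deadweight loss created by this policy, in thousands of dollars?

0

Without the control the market clears where 3052 - 7p = 5p - 68, i.e. p* = 260 and q* = 1232.
Since 130 is below p* = 260, the floor does not bind and the free-market outcome prevails.
Since the control does not bind, no trades are prevented and deadweight loss is zero.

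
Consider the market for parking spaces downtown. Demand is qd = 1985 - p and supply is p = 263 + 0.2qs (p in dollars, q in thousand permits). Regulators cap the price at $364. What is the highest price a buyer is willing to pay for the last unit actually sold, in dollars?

1480

Rearranging supply gives qs = 5p - 1315. Setting quantity demanded equal to quantity supplied, 1985 - p = 5p - 1315, gives p* = 550 and q* = 1435.
Because the ceiling (364) lies below the market-clearing price, it is binding.
At p = 364: qd = 1985 - 364 = 1621 and qs = 5·364 - 1315 = 505.
Only 505 units reach the market. On the demand curve, the marginal buyer's willingness to pay at q = 505 is (1985 - 505) = 1480.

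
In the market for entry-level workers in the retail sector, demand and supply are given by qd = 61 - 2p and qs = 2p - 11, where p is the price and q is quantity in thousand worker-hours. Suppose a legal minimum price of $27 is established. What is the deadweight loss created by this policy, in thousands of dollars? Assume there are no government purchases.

Without the control the market clears where 61 - 2p = 2p - 11, i.e. p* = 18 and q* = 25.
Because the floor (27) lies above the market-clearing price, it is binding.
At p = 27: qd = 61 - 2·27 = 7 and qs = 2·27 - 11 = 43.
Quantity traded falls to 7. At q = 7 the demand price is (61 - 7)/2 = 27 and the supply price is (11 + 7)/2 = 9.
Deadweight loss = ½ · (27 - 9) · (25 - 7) = ½ · 18 · 18 = 162.

162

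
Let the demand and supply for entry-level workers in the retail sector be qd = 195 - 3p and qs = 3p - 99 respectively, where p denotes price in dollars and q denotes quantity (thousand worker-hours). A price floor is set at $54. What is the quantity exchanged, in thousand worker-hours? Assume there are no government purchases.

In a free market, 195 - 3p = 3p - 99 gives the equilibrium p* = 49, q* = 48.
Since 54 > 49, the floor is binding.
At p = 54: qd = 195 - 3·54 = 33 and qs = 3·54 - 99 = 63.
The quantity actually transacted is the short side, demand: 33.

33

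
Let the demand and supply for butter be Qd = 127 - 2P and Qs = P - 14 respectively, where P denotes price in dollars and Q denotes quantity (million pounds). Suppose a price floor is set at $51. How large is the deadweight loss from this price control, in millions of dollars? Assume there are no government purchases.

Equilibrium: 127 - 2P = P - 14, so 141 = 3P and P* = 47, Q* = 33.
The floor of 51 is above the equilibrium price 47, so it binds.
At P = 51: Qd = 127 - 2·51 = 25 and Qs = 51 - 14 = 37.
Quantity traded falls to 25. At Q = 25 the demand price is (127 - 25)/2 = 51 and the supply price is 14 + 25 = 39.
Deadweight loss = ½ · (51 - 39) · (33 - 25) = ½ · 12 · 8 = 48.

48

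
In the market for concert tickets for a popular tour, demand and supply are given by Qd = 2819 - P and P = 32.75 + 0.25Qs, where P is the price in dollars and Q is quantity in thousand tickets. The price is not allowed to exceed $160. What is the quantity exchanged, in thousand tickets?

Rearranging supply gives Qs = 4P - 131. Without the control the market clears where 2819 - P = 4P - 131, i.e. P* = 590 and Q* = 2229.
Because the ceiling (160) lies below the market-clearing price, it is binding.
At P = 160: Qd = 2819 - 160 = 2659 and Qs = 4·160 - 131 = 509.
The quantity actually transacted is the short side, supply: 509.

509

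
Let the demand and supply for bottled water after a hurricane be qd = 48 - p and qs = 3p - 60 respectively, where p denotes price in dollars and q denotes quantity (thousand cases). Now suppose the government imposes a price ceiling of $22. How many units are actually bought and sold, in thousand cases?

Without the control the market clears where 48 - p = 3p - 60, i.e. p* = 27 and q* = 21.
Since 22 < 27, the ceiling is binding.
At p = 22: qd = 48 - 22 = 26 and qs = 3·22 - 60 = 6.
The quantity actually transacted is the short side, supply: 6.

6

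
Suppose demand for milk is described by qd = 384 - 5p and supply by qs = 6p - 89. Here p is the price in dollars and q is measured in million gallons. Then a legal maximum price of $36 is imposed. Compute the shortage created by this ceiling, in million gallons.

Setting quantity demanded equal to quantity supplied, 384 - 5p = 6p - 89, gives p* = 43 and q* = 169.
Since 36 < 43, the ceiling is binding.
At p = 36: qd = 384 - 5·36 = 204 and qs = 6·36 - 89 = 127.
Shortage = qd - qs = 204 - 127 = 77.

77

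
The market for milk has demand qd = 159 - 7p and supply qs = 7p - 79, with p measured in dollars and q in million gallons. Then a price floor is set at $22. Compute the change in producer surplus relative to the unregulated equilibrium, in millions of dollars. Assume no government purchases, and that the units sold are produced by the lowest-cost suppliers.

Equilibrium: 159 - 7p = 7p - 79, so 238 = 14p and p* = 17, q* = 40.
Since 22 > 17, the floor is binding.
At p = 22: qd = 159 - 7·22 = 5 and qs = 7·22 - 79 = 75.
Producer surplus without the control is ½ · (17 - 79/7) · 40 = 800/7.
With the floor, 5 units are sold at 22. The supply price at q = 5 is 12, so PS = ½ · [(22 - 79/7) + (22 - 12)] · 5 = 725/14.
Change in producer surplus = 725/14 - 800/7 = -62.5.

-62.5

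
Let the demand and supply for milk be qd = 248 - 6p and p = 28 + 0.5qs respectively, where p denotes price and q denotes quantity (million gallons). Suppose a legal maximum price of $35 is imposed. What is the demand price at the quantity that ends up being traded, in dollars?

39

Rearranging supply gives qs = 2p - 56. Without the control the market clears where 248 - 6p = 2p - 56, i.e. p* = 38 and q* = 20.
Because the ceiling (35) lies below the market-clearing price, it is binding.
At p = 35: qd = 248 - 6·35 = 38 and qs = 2·35 - 56 = 14.
Only 14 units reach the market. On the demand curve, the marginal buyer's willingness to pay at q = 14 is (248 - 14)/6 = 39.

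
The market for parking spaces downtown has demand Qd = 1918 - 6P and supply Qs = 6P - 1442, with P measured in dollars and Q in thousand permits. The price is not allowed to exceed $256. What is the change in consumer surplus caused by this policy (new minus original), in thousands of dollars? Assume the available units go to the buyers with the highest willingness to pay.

528

Equilibrium: 1918 - 6P = 6P - 1442, so 3360 = 12P and P* = 280, Q* = 238.
Because the ceiling (256) lies below the market-clearing price, it is binding.
At P = 256: Qd = 1918 - 6·256 = 382 and Qs = 6·256 - 1442 = 94.
Consumer surplus without the control is ½ · (959/3 - 280) · 238 = 14161/3.
With the ceiling, 94 units are sold at 256 (assume they go to the highest-value buyers). The demand price at Q = 94 is 304, so CS = ½ · [(959/3 - 256) + (304 - 256)] · 94 = 15745/3.
Change in consumer surplus = 15745/3 - 14161/3 = 528.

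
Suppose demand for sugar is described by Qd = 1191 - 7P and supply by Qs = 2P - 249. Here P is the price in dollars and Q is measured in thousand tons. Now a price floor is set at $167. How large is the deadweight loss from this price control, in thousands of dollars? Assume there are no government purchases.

Without the control the market clears where 1191 - 7P = 2P - 249, i.e. P* = 160 and Q* = 71.
Because the floor (167) lies above the market-clearing price, it is binding.
At P = 167: Qd = 1191 - 7·167 = 22 and Qs = 2·167 - 249 = 85.
Quantity traded falls to 22. At Q = 22 the demand price is (1191 - 22)/7 = 167 and the supply price is (249 + 22)/2 = 135.5.
Deadweight loss = ½ · (167 - 135.5) · (71 - 22) = ½ · 31.5 · 49 = 771.75.

771.75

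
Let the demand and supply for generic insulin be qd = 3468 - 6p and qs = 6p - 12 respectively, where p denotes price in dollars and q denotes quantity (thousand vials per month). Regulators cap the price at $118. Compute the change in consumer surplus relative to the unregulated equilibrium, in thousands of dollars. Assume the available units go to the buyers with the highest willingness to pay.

In a free market, 3468 - 6p = 6p - 12 gives the equilibrium p* = 290, q* = 1728.
Because the ceiling (118) lies below the market-clearing price, it is binding.
At p = 118: qd = 3468 - 6·118 = 2760 and qs = 6·118 - 12 = 696.
Consumer surplus without the control is ½ · (578 - 290) · 1728 = 248832.
With the ceiling, 696 units are sold at 118 (assume they go to the highest-value buyers). The demand price at q = 696 is 462, so CS = ½ · [(578 - 118) + (462 - 118)] · 696 = 279792.
Change in consumer surplus = 279792 - 248832 = 30960.

30960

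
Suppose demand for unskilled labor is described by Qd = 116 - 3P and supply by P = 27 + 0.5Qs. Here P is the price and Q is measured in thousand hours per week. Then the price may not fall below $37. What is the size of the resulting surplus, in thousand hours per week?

15

Rearranging supply gives Qs = 2P - 54. In a free market, 116 - 3P = 2P - 54 gives the equilibrium P* = 34, Q* = 14.
Since 37 > 34, the floor is binding.
At P = 37: Qd = 116 - 3·37 = 5 and Qs = 2·37 - 54 = 20.
Surplus = Qs - Qd = 20 - 5 = 15.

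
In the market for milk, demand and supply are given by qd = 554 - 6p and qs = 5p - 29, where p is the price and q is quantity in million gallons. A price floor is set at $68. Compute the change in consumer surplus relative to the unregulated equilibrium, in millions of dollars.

In a free market, 554 - 6p = 5p - 29 gives the equilibrium p* = 53, q* = 236.
Because the floor (68) lies above the market-clearing price, it is binding.
At p = 68: qd = 554 - 6·68 = 146 and qs = 5·68 - 29 = 311.
Consumer surplus without the control is ½ · (277/3 - 53) · 236 = 13924/3.
With the floor, consumers buy 146 units at 68, so CS = ½ · (277/3 - 68) · 146 = 5329/3.
Change in consumer surplus = 5329/3 - 13924/3 = -2865.

-2865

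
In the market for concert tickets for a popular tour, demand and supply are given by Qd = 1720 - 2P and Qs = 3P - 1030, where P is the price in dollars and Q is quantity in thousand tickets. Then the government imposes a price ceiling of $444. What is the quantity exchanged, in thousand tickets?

Equilibrium: 1720 - 2P = 3P - 1030, so 2750 = 5P and P* = 550, Q* = 620.
Since 444 < 550, the ceiling is binding.
At P = 444: Qd = 1720 - 2·444 = 832 and Qs = 3·444 - 1030 = 302.
The quantity actually transacted is the short side, supply: 302.

302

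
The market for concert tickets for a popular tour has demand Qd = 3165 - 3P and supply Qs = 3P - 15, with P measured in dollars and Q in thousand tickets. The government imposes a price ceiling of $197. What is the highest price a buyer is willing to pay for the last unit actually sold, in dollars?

Without the control the market clears where 3165 - 3P = 3P - 15, i.e. P* = 530 and Q* = 1575.
Because the ceiling (197) lies below the market-clearing price, it is binding.
At P = 197: Qd = 3165 - 3·197 = 2574 and Qs = 3·197 - 15 = 576.
Only 576 units reach the market. On the demand curve, the marginal buyer's willingness to pay at Q = 576 is (3165 - 576)/3 = 863.

863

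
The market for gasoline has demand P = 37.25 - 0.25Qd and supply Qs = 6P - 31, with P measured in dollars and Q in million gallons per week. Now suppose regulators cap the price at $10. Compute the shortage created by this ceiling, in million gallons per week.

Rearranging demand gives Qd = 149 - 4P. Equilibrium: 149 - 4P = 6P - 31, so 180 = 10P and P* = 18, Q* = 77.
Because the ceiling (10) lies below the market-clearing price, it is binding.
At P = 10: Qd = 149 - 4·10 = 109 and Qs = 6·10 - 31 = 29.
Shortage = Qd - Qs = 109 - 29 = 80.

80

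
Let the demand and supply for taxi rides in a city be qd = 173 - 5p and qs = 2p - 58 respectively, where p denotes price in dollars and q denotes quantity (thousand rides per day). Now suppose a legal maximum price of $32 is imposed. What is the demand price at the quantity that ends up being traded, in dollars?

Setting quantity demanded equal to quantity supplied, 173 - 5p = 2p - 58, gives p* = 33 and q* = 8.
Because the ceiling (32) lies below the market-clearing price, it is binding.
At p = 32: qd = 173 - 5·32 = 13 and qs = 2·32 - 58 = 6.
Only 6 units reach the market. On the demand curve, the marginal buyer's willingness to pay at q = 6 is (173 - 6)/5 = 33.4.

33.4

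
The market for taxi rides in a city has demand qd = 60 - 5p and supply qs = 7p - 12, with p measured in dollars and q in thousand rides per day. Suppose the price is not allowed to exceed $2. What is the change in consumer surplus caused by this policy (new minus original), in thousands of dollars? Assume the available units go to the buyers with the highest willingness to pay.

Equilibrium: 60 - 5p = 7p - 12, so 72 = 12p and p* = 6, q* = 30.
Since 2 < 6, the ceiling is binding.
At p = 2: qd = 60 - 5·2 = 50 and qs = 7·2 - 12 = 2.
Consumer surplus without the control is ½ · (12 - 6) · 30 = 90.
With the ceiling, 2 units are sold at 2 (assume they go to the highest-value buyers). The demand price at q = 2 is 11.6, so CS = ½ · [(12 - 2) + (11.6 - 2)] · 2 = 19.6.
Change in consumer surplus = 19.6 - 90 = -70.4.

-70.4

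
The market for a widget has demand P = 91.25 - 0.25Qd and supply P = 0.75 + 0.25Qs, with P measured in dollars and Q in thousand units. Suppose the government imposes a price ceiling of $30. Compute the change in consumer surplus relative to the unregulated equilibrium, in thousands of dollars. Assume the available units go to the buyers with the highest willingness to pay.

1360

Rearranging demand gives Qd = 365 - 4P; rearranging supply gives Qs = 4P - 3. Without the control the market clears where 365 - 4P = 4P - 3, i.e. P* = 46 and Q* = 181.
Because the ceiling (30) lies below the market-clearing price, it is binding.
At P = 30: Qd = 365 - 4·30 = 245 and Qs = 4·30 - 3 = 117.
Consumer surplus without the control is ½ · (91.25 - 46) · 181 = 4095.125.
With the ceiling, 117 units are sold at 30 (assume they go to the highest-value buyers). The demand price at Q = 117 is 62, so CS = ½ · [(91.25 - 30) + (62 - 30)] · 117 = 5455.125.
Change in consumer surplus = 5455.125 - 4095.125 = 1360.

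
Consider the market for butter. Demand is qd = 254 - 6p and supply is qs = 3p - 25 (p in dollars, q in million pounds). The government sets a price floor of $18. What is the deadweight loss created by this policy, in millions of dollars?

0

Without the control the market clears where 254 - 6p = 3p - 25, i.e. p* = 31 and q* = 68.
The floor of 18 is below the equilibrium price 31, so it is not binding; the market clears at p* = 31, q* = 68.
Since the control does not bind, no trades are prevented and deadweight loss is zero.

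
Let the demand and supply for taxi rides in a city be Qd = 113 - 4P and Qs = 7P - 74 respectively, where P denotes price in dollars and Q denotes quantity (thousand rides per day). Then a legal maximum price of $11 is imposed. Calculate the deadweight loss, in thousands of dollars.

Without the control the market clears where 113 - 4P = 7P - 74, i.e. P* = 17 and Q* = 45.
Since 11 < 17, the ceiling is binding.
At P = 11: Qd = 113 - 4·11 = 69 and Qs = 7·11 - 74 = 3.
Quantity traded falls to 3. At Q = 3 the demand price is (113 - 3)/4 = 27.5 and the supply price is (74 + 3)/7 = 11.
Deadweight loss = ½ · (27.5 - 11) · (45 - 3) = ½ · 16.5 · 42 = 346.5.

346.5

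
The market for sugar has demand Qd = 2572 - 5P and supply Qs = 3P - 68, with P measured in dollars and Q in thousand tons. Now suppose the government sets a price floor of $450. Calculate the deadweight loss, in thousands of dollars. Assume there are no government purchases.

In a free market, 2572 - 5P = 3P - 68 gives the equilibrium P* = 330, Q* = 922.
The floor of 450 is above the equilibrium price 330, so it binds.
At P = 450: Qd = 2572 - 5·450 = 322 and Qs = 3·450 - 68 = 1282.
Quantity traded falls to 322. At Q = 322 the demand price is (2572 - 322)/5 = 450 and the supply price is (68 + 322)/3 = 130.
Deadweight loss = ½ · (450 - 130) · (922 - 322) = ½ · 320 · 600 = 96000.

96000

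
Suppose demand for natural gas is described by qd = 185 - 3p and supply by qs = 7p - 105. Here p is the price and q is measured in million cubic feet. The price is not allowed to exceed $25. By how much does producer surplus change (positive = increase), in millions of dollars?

Setting quantity demanded equal to quantity supplied, 185 - 3p = 7p - 105, gives p* = 29 and q* = 98.
The ceiling of 25 is below the equilibrium price 29, so it binds.
At p = 25: qd = 185 - 3·25 = 110 and qs = 7·25 - 105 = 70.
Producer surplus without the control is ½ · (29 - 15) · 98 = 686.
With the ceiling, producers sell 70 units at 25, so PS = ½ · (25 - 15) · 70 = 350.
Change in producer surplus = 350 - 686 = -336.

-336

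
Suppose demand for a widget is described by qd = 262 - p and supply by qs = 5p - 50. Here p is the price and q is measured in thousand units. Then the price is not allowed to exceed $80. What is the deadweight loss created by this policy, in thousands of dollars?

0

In a free market, 262 - p = 5p - 50 gives the equilibrium p* = 52, q* = 210.
Since 80 is above p* = 52, the ceiling does not bind and the free-market outcome prevails.
Since the control does not bind, no trades are prevented and deadweight loss is zero.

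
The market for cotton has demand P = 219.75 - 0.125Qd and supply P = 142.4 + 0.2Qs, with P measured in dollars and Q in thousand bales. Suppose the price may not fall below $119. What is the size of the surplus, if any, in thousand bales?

0

Rearranging demand gives Qd = 1758 - 8P; rearranging supply gives Qs = 5P - 712. Equilibrium: 1758 - 8P = 5P - 712, so 2470 = 13P and P* = 190, Q* = 238.
The floor of 119 is below the equilibrium price 190, so it is not binding; the market clears at P* = 190, Q* = 238.
Since the control does not bind, there is no surplus.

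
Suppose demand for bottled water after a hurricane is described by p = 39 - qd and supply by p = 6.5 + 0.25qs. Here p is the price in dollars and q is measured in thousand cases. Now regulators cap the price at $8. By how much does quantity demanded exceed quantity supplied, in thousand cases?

Rearranging demand gives qd = 39 - p; rearranging supply gives qs = 4p - 26. In a free market, 39 - p = 4p - 26 gives the equilibrium p* = 13, q* = 26.
The ceiling of 8 is below the equilibrium price 13, so it binds.
At p = 8: qd = 39 - 8 = 31 and qs = 4·8 - 26 = 6.
Shortage = qd - qs = 31 - 6 = 25.

25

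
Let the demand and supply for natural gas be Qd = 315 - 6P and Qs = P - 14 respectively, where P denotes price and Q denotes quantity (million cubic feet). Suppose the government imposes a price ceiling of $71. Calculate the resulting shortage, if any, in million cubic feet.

In a free market, 315 - 6P = P - 14 gives the equilibrium P* = 47, Q* = 33.
The ceiling of 71 is above the equilibrium price 47, so it is not binding; the market clears at P* = 47, Q* = 33.
Since the control does not bind, there is no shortage.

0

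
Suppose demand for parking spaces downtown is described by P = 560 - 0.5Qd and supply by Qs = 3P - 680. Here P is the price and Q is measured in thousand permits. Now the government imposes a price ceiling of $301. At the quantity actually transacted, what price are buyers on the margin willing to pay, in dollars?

448.5

Rearranging demand gives Qd = 1120 - 2P. Without the control the market clears where 1120 - 2P = 3P - 680, i.e. P* = 360 and Q* = 400.
Because the ceiling (301) lies below the market-clearing price, it is binding.
At P = 301: Qd = 1120 - 2·301 = 518 and Qs = 3·301 - 680 = 223.
Only 223 units reach the market. On the demand curve, the marginal buyer's willingness to pay at Q = 223 is (1120 - 223)/2 = 448.5.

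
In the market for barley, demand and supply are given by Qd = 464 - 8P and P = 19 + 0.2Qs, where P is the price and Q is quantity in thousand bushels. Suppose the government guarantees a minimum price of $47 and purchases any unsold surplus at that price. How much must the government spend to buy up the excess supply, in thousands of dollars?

2444

Rearranging supply gives Qs = 5P - 95. Without the control the market clears where 464 - 8P = 5P - 95, i.e. P* = 43 and Q* = 120.
The floor of 47 is above the equilibrium price 43, so it binds.
At P = 47: Qd = 464 - 8·47 = 88 and Qs = 5·47 - 95 = 140.
Surplus = Qs - Qd = 52.
Government expenditure = surplus × support price = 52 × 47 = 2444.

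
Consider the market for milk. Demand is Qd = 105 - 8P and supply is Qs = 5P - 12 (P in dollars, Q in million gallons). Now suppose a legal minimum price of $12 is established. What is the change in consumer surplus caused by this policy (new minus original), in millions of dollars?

Equilibrium: 105 - 8P = 5P - 12, so 117 = 13P and P* = 9, Q* = 33.
The floor of 12 is above the equilibrium price 9, so it binds.
At P = 12: Qd = 105 - 8·12 = 9 and Qs = 5·12 - 12 = 48.
Consumer surplus without the control is ½ · (13.125 - 9) · 33 = 68.0625.
With the floor, consumers buy 9 units at 12, so CS = ½ · (13.125 - 12) · 9 = 5.0625.
Change in consumer surplus = 5.0625 - 68.0625 = -63.

-63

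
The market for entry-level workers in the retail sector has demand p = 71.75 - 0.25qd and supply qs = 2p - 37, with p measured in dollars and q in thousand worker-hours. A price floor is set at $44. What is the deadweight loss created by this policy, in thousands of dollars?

Rearranging demand gives qd = 287 - 4p. In a free market, 287 - 4p = 2p - 37 gives the equilibrium p* = 54, q* = 71.
The floor of 44 is below the equilibrium price 54, so it is not binding; the market clears at p* = 54, q* = 71.
Since the control does not bind, no trades are prevented and deadweight loss is zero.

0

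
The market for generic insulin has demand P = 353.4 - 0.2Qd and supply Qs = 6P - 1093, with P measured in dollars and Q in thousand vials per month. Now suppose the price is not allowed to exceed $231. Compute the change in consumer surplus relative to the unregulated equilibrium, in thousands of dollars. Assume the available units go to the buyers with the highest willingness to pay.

Rearranging demand gives Qd = 1767 - 5P. Without the control the market clears where 1767 - 5P = 6P - 1093, i.e. P* = 260 and Q* = 467.
Since 231 < 260, the ceiling is binding.
At P = 231: Qd = 1767 - 5·231 = 612 and Qs = 6·231 - 1093 = 293.
Consumer surplus without the control is ½ · (353.4 - 260) · 467 = 21808.9.
With the ceiling, 293 units are sold at 231 (assume they go to the highest-value buyers). The demand price at Q = 293 is 294.8, so CS = ½ · [(353.4 - 231) + (294.8 - 231)] · 293 = 27278.3.
Change in consumer surplus = 27278.3 - 21808.9 = 5469.4.

5469.4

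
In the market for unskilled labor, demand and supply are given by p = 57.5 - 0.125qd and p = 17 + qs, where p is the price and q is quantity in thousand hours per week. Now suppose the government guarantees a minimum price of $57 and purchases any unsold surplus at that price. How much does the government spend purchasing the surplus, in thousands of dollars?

2052

Rearranging demand gives qd = 460 - 8p; rearranging supply gives qs = p - 17. In a free market, 460 - 8p = p - 17 gives the equilibrium p* = 53, q* = 36.
Because the floor (57) lies above the market-clearing price, it is binding.
At p = 57: qd = 460 - 8·57 = 4 and qs = 57 - 17 = 40.
Surplus = qs - qd = 36.
Government expenditure = surplus × support price = 36 × 57 = 2052.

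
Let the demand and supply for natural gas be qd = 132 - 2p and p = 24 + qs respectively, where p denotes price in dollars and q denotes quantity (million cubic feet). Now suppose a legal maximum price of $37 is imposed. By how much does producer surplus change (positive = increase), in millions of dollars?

-307.5

Rearranging supply gives qs = p - 24. In a free market, 132 - 2p = p - 24 gives the equilibrium p* = 52, q* = 28.
The ceiling of 37 is below the equilibrium price 52, so it binds.
At p = 37: qd = 132 - 2·37 = 58 and qs = 37 - 24 = 13.
Producer surplus without the control is ½ · (52 - 24) · 28 = 392.
With the ceiling, producers sell 13 units at 37, so PS = ½ · (37 - 24) · 13 = 84.5.
Change in producer surplus = 84.5 - 392 = -307.5.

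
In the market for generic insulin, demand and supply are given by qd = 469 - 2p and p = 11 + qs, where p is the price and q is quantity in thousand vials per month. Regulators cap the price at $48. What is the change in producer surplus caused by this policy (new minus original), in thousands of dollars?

Rearranging supply gives qs = p - 11. Setting quantity demanded equal to quantity supplied, 469 - 2p = p - 11, gives p* = 160 and q* = 149.
The ceiling of 48 is below the equilibrium price 160, so it binds.
At p = 48: qd = 469 - 2·48 = 373 and qs = 48 - 11 = 37.
Producer surplus without the control is ½ · (160 - 11) · 149 = 11100.5.
With the ceiling, producers sell 37 units at 48, so PS = ½ · (48 - 11) · 37 = 684.5.
Change in producer surplus = 684.5 - 11100.5 = -10416.

-10416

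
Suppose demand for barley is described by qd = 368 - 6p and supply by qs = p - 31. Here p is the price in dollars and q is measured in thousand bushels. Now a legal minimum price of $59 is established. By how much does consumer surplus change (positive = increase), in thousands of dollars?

In a free market, 368 - 6p = p - 31 gives the equilibrium p* = 57, q* = 26.
Since 59 > 57, the floor is binding.
At p = 59: qd = 368 - 6·59 = 14 and qs = 59 - 31 = 28.
Consumer surplus without the control is ½ · (184/3 - 57) · 26 = 169/3.
With the floor, consumers buy 14 units at 59, so CS = ½ · (184/3 - 59) · 14 = 49/3.
Change in consumer surplus = 49/3 - 169/3 = -40.

-40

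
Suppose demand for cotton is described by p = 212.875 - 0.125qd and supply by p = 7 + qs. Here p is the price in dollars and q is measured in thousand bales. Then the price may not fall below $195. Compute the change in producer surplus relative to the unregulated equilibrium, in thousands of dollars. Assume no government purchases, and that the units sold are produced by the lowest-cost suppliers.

-85

Rearranging demand gives qd = 1703 - 8p; rearranging supply gives qs = p - 7. Without the control the market clears where 1703 - 8p = p - 7, i.e. p* = 190 and q* = 183.
The floor of 195 is above the equilibrium price 190, so it binds.
At p = 195: qd = 1703 - 8·195 = 143 and qs = 195 - 7 = 188.
Producer surplus without the control is ½ · (190 - 7) · 183 = 16744.5.
With the floor, 143 units are sold at 195. The supply price at q = 143 is 150, so PS = ½ · [(195 - 7) + (195 - 150)] · 143 = 16659.5.
Change in producer surplus = 16659.5 - 16744.5 = -85.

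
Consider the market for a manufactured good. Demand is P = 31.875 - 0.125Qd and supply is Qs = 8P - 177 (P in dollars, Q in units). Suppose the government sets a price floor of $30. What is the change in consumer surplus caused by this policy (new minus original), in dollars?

Rearranging demand gives Qd = 255 - 8P. Without the control the market clears where 255 - 8P = 8P - 177, i.e. P* = 27 and Q* = 39.
The floor of 30 is above the equilibrium price 27, so it binds.
At P = 30: Qd = 255 - 8·30 = 15 and Qs = 8·30 - 177 = 63.
Consumer surplus without the control is ½ · (31.875 - 27) · 39 = 95.0625.
With the floor, consumers buy 15 units at 30, so CS = ½ · (31.875 - 30) · 15 = 14.0625.
Change in consumer surplus = 14.0625 - 95.0625 = -81.

-81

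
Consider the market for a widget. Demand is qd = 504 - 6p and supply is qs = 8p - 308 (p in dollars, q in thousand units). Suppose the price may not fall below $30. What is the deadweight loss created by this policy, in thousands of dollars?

Equilibrium: 504 - 6p = 8p - 308, so 812 = 14p and p* = 58, q* = 156.
The floor of 30 is below the equilibrium price 58, so it is not binding; the market clears at p* = 58, q* = 156.
Since the control does not bind, no trades are prevented and deadweight loss is zero.

0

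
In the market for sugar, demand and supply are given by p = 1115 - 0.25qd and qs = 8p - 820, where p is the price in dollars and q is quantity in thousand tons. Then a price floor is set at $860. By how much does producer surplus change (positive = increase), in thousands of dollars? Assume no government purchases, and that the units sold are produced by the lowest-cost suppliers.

Rearranging demand gives qd = 4460 - 4p. Without the control the market clears where 4460 - 4p = 8p - 820, i.e. p* = 440 and q* = 2700.
Since 860 > 440, the floor is binding.
At p = 860: qd = 4460 - 4·860 = 1020 and qs = 8·860 - 820 = 6060.
Producer surplus without the control is ½ · (440 - 102.5) · 2700 = 455625.
With the floor, 1020 units are sold at 860. The supply price at q = 1020 is 230, so PS = ½ · [(860 - 102.5) + (860 - 230)] · 1020 = 707625.
Change in producer surplus = 707625 - 455625 = 252000.

252000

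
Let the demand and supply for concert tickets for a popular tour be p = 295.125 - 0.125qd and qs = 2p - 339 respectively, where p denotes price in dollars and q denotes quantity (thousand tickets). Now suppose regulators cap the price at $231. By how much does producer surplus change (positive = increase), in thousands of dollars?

-6318

Rearranging demand gives qd = 2361 - 8p. In a free market, 2361 - 8p = 2p - 339 gives the equilibrium p* = 270, q* = 201.
The ceiling of 231 is below the equilibrium price 270, so it binds.
At p = 231: qd = 2361 - 8·231 = 513 and qs = 2·231 - 339 = 123.
Producer surplus without the control is ½ · (270 - 169.5) · 201 = 10100.25.
With the ceiling, producers sell 123 units at 231, so PS = ½ · (231 - 169.5) · 123 = 3782.25.
Change in producer surplus = 3782.25 - 10100.25 = -6318.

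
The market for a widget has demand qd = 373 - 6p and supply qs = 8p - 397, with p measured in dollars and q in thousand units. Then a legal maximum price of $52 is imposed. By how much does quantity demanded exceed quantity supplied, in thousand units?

Setting quantity demanded equal to quantity supplied, 373 - 6p = 8p - 397, gives p* = 55 and q* = 43.
Because the ceiling (52) lies below the market-clearing price, it is binding.
At p = 52: qd = 373 - 6·52 = 61 and qs = 8·52 - 397 = 19.
Shortage = qd - qs = 61 - 19 = 42.

42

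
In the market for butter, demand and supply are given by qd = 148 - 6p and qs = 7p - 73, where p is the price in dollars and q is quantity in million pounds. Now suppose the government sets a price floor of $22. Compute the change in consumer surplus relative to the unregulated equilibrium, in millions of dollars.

-155

In a free market, 148 - 6p = 7p - 73 gives the equilibrium p* = 17, q* = 46.
Because the floor (22) lies above the market-clearing price, it is binding.
At p = 22: qd = 148 - 6·22 = 16 and qs = 7·22 - 73 = 81.
Consumer surplus without the control is ½ · (74/3 - 17) · 46 = 529/3.
With the floor, consumers buy 16 units at 22, so CS = ½ · (74/3 - 22) · 16 = 64/3.
Change in consumer surplus = 64/3 - 529/3 = -155.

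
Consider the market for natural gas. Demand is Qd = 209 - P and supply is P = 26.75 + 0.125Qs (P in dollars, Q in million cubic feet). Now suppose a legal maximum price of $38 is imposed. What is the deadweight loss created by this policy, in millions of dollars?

Rearranging supply gives Qs = 8P - 214. Without the control the market clears where 209 - P = 8P - 214, i.e. P* = 47 and Q* = 162.
Because the ceiling (38) lies below the market-clearing price, it is binding.
At P = 38: Qd = 209 - 38 = 171 and Qs = 8·38 - 214 = 90.
Quantity traded falls to 90. At Q = 90 the demand price is 209 - 90 = 119 and the supply price is (214 + 90)/8 = 38.
Deadweight loss = ½ · (119 - 38) · (162 - 90) = ½ · 81 · 72 = 2916.

2916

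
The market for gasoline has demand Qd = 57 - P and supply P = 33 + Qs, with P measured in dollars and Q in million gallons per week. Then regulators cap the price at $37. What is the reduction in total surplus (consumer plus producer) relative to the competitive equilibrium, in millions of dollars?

Rearranging supply gives Qs = P - 33. In a free market, 57 - P = P - 33 gives the equilibrium P* = 45, Q* = 12.
The ceiling of 37 is below the equilibrium price 45, so it binds.
At P = 37: Qd = 57 - 37 = 20 and Qs = 37 - 33 = 4.
Quantity traded falls to 4. At Q = 4 the demand price is 57 - 4 = 53 and the supply price is 33 + 4 = 37.
Deadweight loss = ½ · (53 - 37) · (12 - 4) = ½ · 16 · 8 = 64.

64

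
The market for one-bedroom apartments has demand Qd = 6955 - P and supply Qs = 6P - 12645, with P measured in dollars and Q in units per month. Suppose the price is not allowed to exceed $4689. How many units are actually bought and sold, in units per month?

In a free market, 6955 - P = 6P - 12645 gives the equilibrium P* = 2800, Q* = 4155.
The ceiling of 4689 is above the equilibrium price 2800, so it is not binding; the market clears at P* = 2800, Q* = 4155.

4155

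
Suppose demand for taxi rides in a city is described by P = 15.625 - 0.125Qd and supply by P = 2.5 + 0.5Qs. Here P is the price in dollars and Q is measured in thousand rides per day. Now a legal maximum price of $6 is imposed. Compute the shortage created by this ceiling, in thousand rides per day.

70

Rearranging demand gives Qd = 125 - 8P; rearranging supply gives Qs = 2P - 5. In a free market, 125 - 8P = 2P - 5 gives the equilibrium P* = 13, Q* = 21.
Because the ceiling (6) lies below the market-clearing price, it is binding.
At P = 6: Qd = 125 - 8·6 = 77 and Qs = 2·6 - 5 = 7.
Shortage = Qd - Qs = 77 - 7 = 70.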